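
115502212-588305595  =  -472803383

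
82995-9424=73571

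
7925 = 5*1585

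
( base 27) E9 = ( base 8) 603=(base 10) 387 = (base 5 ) 3022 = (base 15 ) 1AC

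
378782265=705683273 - 326901008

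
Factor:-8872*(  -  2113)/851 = 2^3*23^( - 1)*37^( - 1)*1109^1*2113^1= 18746536/851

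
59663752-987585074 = -927921322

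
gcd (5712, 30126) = 6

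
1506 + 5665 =7171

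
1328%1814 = 1328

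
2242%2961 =2242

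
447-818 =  - 371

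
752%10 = 2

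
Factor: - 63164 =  - 2^2* 15791^1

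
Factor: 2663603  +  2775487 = 2^1*3^1*5^1 * 181303^1 = 5439090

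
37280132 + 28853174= 66133306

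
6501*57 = 370557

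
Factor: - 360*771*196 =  - 2^5*3^3*5^1* 7^2*257^1 = - 54401760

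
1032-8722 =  - 7690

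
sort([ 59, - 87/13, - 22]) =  [ - 22, - 87/13, 59]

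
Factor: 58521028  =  2^2*1453^1*10069^1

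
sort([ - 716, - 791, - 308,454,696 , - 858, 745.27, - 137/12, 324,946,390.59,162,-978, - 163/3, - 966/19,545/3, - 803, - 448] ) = [ - 978, -858,  -  803,  -  791, - 716,  -  448 , - 308, - 163/3,-966/19, - 137/12, 162,545/3, 324,390.59,454 , 696,745.27,946 ] 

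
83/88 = 83/88=0.94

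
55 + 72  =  127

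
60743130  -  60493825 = 249305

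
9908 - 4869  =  5039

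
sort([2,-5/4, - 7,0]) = [- 7, - 5/4,  0, 2 ]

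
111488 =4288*26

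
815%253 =56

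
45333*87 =3943971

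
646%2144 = 646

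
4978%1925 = 1128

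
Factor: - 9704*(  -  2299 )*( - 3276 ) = -2^5  *3^2*7^1*11^2*13^1 * 19^1*1213^1= - 73085908896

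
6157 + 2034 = 8191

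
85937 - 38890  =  47047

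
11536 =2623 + 8913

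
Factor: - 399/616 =- 2^( -3) * 3^1*11^( - 1) * 19^1= -  57/88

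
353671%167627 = 18417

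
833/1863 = 833/1863 =0.45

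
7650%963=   909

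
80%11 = 3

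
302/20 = 151/10 = 15.10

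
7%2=1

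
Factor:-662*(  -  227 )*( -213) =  - 2^1 *3^1*71^1*227^1 * 331^1 = - 32008362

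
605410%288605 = 28200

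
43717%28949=14768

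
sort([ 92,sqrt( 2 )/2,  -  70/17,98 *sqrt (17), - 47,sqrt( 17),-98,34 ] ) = [  -  98,- 47, - 70/17, sqrt( 2) /2,sqrt( 17) , 34,92 , 98*sqrt (17)]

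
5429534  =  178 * 30503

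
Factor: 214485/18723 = 905/79 = 5^1*79^( - 1 ) * 181^1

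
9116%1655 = 841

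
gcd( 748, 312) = 4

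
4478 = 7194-2716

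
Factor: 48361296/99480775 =2^4 * 3^1 * 5^( - 2)*97^(-1)*41023^( - 1)*1007527^1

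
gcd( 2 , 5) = 1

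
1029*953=980637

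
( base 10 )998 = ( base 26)1CA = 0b1111100110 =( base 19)2EA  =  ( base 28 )17I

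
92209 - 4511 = 87698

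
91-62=29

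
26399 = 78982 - 52583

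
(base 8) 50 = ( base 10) 40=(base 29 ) 1b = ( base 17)26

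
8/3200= 1/400 = 0.00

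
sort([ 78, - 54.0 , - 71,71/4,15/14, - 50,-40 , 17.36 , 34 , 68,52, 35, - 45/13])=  [ - 71, - 54.0, - 50, - 40,-45/13,  15/14,17.36,  71/4, 34,35, 52, 68, 78]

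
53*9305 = 493165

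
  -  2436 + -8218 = -10654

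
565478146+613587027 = 1179065173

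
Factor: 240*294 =2^5*3^2*5^1*7^2 = 70560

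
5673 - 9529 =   -  3856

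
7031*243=1708533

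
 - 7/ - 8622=7/8622 = 0.00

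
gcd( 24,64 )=8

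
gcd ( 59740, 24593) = 1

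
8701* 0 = 0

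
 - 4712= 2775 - 7487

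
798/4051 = 798/4051 =0.20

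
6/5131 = 6/5131 = 0.00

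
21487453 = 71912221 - 50424768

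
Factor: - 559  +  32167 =31608 = 2^3*3^2*439^1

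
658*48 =31584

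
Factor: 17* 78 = 1326 = 2^1*3^1*13^1*17^1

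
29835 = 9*3315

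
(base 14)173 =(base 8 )451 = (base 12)209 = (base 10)297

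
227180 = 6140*37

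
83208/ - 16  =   - 10401/2 = - 5200.50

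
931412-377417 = 553995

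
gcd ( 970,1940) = 970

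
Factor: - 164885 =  - 5^1 * 7^2*673^1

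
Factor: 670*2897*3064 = 2^4*5^1* 67^1*383^1*2897^1=5947193360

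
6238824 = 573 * 10888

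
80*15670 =1253600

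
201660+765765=967425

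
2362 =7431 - 5069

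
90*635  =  57150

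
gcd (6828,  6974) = 2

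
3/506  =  3/506 = 0.01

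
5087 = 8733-3646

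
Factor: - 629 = -17^1* 37^1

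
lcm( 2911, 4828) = 197948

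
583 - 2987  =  -2404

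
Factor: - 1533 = - 3^1*7^1  *  73^1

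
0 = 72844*0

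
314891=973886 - 658995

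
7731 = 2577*3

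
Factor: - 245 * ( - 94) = 23030  =  2^1*5^1*7^2*47^1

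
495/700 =99/140 = 0.71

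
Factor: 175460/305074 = 310/539= 2^1*5^1 * 7^ ( - 2)*11^( - 1 )*31^1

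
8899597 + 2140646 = 11040243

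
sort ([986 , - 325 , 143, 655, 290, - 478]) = [ - 478, - 325, 143, 290,655,986 ] 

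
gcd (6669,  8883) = 27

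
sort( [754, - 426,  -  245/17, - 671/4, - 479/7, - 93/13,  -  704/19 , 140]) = [ - 426,- 671/4, - 479/7, - 704/19,-245/17,  -  93/13,  140,754]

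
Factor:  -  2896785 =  - 3^2*5^1*64373^1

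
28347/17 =28347/17 = 1667.47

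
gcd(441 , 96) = 3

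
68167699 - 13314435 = 54853264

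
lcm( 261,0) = 0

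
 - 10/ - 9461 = 10/9461 = 0.00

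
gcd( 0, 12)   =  12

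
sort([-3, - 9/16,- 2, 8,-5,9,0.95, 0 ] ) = [ - 5 , - 3,-2,-9/16 , 0, 0.95, 8, 9]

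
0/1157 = 0 = 0.00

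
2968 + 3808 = 6776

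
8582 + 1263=9845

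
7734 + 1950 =9684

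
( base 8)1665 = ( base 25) 1co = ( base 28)15p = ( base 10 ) 949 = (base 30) 11j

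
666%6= 0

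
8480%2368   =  1376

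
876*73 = 63948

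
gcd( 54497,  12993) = 1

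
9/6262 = 9/6262 = 0.00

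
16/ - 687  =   - 1  +  671/687 = - 0.02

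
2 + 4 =6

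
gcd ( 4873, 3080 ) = 11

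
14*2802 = 39228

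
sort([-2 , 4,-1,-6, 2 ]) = [ - 6, - 2,-1,  2,  4]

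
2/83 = 2/83 = 0.02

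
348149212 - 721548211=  - 373398999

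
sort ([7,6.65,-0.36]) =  [ - 0.36,6.65, 7 ]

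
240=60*4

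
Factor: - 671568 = -2^4*3^1* 17^1*823^1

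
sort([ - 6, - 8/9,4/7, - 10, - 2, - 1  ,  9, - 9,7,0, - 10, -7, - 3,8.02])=[ - 10, - 10, - 9, - 7, - 6, - 3,-2,-1,-8/9,0, 4/7,7,8.02, 9 ] 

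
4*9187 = 36748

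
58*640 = 37120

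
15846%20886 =15846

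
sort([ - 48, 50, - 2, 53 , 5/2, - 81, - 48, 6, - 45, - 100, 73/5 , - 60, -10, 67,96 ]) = [-100,  -  81, - 60, - 48, - 48, - 45, - 10, - 2, 5/2, 6 , 73/5,50, 53, 67,96] 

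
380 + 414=794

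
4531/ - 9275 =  - 1 + 4744/9275 =- 0.49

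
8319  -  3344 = 4975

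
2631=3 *877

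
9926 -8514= 1412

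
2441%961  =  519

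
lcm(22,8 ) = 88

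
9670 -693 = 8977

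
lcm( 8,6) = 24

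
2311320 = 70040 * 33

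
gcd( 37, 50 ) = 1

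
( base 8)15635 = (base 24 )C6D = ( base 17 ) 177e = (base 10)7069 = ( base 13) 32AA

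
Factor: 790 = 2^1*5^1*79^1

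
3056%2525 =531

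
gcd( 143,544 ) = 1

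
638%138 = 86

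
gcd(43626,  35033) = 661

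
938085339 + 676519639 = 1614604978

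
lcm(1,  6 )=6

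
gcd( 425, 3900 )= 25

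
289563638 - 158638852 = 130924786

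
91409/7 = 91409/7 = 13058.43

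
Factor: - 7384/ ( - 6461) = 8/7 = 2^3*7^( - 1)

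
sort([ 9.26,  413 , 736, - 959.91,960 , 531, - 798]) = [  -  959.91, - 798, 9.26,  413,  531,736 , 960]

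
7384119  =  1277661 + 6106458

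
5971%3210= 2761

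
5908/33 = 5908/33 =179.03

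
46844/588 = 239/3=79.67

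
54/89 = 54/89=0.61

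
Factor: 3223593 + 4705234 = 2017^1 * 3931^1  =  7928827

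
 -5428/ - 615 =5428/615 = 8.83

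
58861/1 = 58861 =58861.00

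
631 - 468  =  163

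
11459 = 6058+5401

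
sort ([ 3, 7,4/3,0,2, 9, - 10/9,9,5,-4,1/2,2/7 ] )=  [ - 4, - 10/9 , 0, 2/7,1/2, 4/3 , 2,3,5,7,9,9]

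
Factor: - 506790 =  - 2^1*3^3*5^1*1877^1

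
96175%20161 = 15531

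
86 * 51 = 4386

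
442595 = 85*5207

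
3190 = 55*58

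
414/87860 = 9/1910 =0.00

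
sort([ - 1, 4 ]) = [ -1,4 ] 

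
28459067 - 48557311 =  - 20098244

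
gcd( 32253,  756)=3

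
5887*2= 11774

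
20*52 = 1040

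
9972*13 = 129636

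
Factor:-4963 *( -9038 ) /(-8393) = - 6407942/1199 = - 2^1 * 11^( - 1 ) * 109^( - 1)*709^1*4519^1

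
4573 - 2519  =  2054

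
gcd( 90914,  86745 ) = 1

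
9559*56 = 535304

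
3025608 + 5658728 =8684336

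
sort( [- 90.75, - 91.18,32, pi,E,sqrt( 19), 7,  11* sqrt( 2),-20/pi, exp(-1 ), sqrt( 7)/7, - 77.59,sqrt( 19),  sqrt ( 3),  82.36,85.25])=[-91.18,-90.75, - 77.59,- 20/pi,  exp(  -  1 ),sqrt( 7)/7, sqrt(3),E,  pi, sqrt( 19), sqrt(19 ),7,11*sqrt( 2),32,82.36,  85.25] 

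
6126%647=303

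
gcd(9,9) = 9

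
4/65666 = 2/32833= 0.00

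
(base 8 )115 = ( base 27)2n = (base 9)85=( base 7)140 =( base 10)77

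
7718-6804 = 914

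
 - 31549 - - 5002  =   - 26547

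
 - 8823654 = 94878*( - 93)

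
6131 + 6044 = 12175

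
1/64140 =1/64140 = 0.00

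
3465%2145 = 1320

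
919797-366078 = 553719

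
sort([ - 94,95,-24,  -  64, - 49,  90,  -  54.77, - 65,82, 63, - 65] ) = [ - 94,-65, - 65,  -  64, - 54.77, -49 , - 24,63,82, 90,95 ] 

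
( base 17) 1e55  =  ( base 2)10001101011001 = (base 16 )2359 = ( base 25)ebo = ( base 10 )9049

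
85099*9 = 765891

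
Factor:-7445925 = -3^4*5^2*3677^1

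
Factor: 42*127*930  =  4960620 = 2^2*3^2*5^1*7^1*31^1* 127^1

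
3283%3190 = 93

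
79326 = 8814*9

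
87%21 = 3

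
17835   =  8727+9108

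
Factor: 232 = 2^3*29^1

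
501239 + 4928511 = 5429750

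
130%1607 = 130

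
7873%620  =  433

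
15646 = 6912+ 8734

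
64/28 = 2 + 2/7=2.29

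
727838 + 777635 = 1505473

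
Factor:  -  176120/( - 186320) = 259/274 = 2^( - 1 )*7^1*37^1*137^ ( - 1 ) 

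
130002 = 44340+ 85662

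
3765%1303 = 1159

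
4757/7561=4757/7561= 0.63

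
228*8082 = 1842696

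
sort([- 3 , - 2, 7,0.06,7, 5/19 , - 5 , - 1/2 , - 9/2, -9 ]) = [- 9 , - 5, - 9/2 , - 3 , - 2, -1/2,0.06, 5/19, 7,7] 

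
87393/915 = 95  +  156/305=95.51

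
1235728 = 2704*457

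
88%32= 24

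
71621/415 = 71621/415 = 172.58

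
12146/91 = 12146/91 = 133.47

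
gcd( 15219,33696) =9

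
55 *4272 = 234960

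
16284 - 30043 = -13759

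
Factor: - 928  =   - 2^5*  29^1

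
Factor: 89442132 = 2^2*3^1*13^1*151^1*3797^1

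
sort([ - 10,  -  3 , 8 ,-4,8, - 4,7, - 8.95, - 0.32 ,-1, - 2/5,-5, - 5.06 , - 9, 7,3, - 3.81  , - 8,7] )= [ - 10, - 9,-8.95, - 8, - 5.06 , - 5, - 4,  -  4, - 3.81,- 3, - 1, - 2/5, - 0.32, 3,7,7,7, 8,8 ]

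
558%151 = 105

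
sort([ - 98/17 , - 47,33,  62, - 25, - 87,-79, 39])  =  [ - 87,-79,  -  47, - 25, - 98/17,33,  39,62] 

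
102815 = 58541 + 44274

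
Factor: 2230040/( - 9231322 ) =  - 1115020/4615661=- 2^2*5^1*197^1*283^1*4615661^( - 1 ) 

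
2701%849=154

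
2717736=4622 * 588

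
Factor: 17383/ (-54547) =-17383^1*54547^ ( - 1 )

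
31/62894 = 31/62894  =  0.00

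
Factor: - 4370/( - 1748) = 5/2  =  2^( - 1 )*5^1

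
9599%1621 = 1494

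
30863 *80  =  2469040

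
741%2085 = 741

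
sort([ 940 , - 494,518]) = [ - 494,518,  940]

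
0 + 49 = 49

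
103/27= 103/27= 3.81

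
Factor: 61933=61933^1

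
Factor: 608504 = 2^3*13^1*5851^1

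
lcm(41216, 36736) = 1689856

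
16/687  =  16/687  =  0.02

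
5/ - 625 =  - 1/125 = - 0.01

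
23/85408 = 23/85408 =0.00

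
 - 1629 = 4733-6362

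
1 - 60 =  - 59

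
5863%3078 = 2785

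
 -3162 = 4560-7722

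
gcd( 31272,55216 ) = 8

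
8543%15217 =8543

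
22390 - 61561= - 39171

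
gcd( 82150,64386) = 2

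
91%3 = 1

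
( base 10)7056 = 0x1b90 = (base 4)1232100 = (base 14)2800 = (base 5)211211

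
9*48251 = 434259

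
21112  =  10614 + 10498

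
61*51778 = 3158458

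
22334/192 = 116 + 31/96= 116.32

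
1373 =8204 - 6831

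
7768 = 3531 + 4237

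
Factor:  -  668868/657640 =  - 2^( - 1 ) * 3^1* 5^( - 1 )* 41^( -1 )*139^1 = - 417/410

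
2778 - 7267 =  - 4489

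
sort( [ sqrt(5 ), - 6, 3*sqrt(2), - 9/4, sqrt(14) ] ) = [  -  6 , - 9/4, sqrt(5 ), sqrt( 14), 3 * sqrt(2 )]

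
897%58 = 27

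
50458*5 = 252290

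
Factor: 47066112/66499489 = 2^10*3^2 * 7^( - 1)* 5107^1 *9499927^( - 1)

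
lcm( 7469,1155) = 112035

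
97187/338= 287+181/338 = 287.54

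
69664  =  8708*8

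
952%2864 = 952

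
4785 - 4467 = 318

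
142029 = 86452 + 55577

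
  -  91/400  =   - 91/400 = -0.23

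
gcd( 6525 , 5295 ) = 15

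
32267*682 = 22006094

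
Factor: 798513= 3^1 * 19^1*14009^1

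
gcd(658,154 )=14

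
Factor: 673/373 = 373^( - 1)*673^1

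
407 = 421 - 14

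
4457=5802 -1345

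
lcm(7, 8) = 56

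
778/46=389/23 = 16.91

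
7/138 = 7/138=0.05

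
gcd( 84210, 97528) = 2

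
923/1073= 923/1073 = 0.86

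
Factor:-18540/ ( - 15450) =6/5 = 2^1*3^1*5^(-1 ) 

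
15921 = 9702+6219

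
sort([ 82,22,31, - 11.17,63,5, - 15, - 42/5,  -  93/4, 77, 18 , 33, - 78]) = [ - 78, - 93/4, - 15, - 11.17, - 42/5, 5,18, 22,31, 33, 63, 77, 82 ]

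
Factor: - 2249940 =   -  2^2 * 3^1* 5^1*7^1*11^1 * 487^1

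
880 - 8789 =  - 7909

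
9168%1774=298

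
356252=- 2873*( - 124) 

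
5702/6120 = 2851/3060=0.93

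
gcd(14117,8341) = 19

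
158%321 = 158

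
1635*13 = 21255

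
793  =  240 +553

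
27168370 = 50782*535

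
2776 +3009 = 5785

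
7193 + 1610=8803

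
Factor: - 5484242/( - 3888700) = 2742121/1944350 = 2^( - 1 )  *  5^ ( - 2)*37^( - 1 )*41^1*47^1*1051^( - 1 )*1423^1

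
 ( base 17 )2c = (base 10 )46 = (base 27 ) 1j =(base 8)56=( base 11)42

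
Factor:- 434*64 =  - 2^7 * 7^1*31^1 = - 27776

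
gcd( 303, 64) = 1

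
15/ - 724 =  - 1 + 709/724 = - 0.02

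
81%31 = 19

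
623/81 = 7  +  56/81 = 7.69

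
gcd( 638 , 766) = 2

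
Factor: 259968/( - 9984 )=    - 677/26 = - 2^( - 1)*13^( - 1)*677^1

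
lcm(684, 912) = 2736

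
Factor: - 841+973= 132 =2^2*3^1*11^1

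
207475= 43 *4825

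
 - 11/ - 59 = 11/59 =0.19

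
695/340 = 139/68 =2.04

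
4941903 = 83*59541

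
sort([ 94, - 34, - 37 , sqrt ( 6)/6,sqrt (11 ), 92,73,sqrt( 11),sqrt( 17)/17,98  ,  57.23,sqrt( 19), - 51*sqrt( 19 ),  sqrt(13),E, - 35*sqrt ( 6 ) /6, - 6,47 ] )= [-51 * sqrt ( 19), - 37, - 34, - 35*sqrt( 6)/6 , - 6,sqrt( 17)/17,sqrt(6)/6,  E, sqrt(11), sqrt( 11 ), sqrt(13 ), sqrt( 19),47,57.23,73,  92,94,98] 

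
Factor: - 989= - 23^1*43^1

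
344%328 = 16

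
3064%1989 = 1075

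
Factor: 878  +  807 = 5^1*337^1 = 1685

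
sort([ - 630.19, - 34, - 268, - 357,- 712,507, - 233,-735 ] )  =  [ - 735, - 712, - 630.19, - 357, - 268 , - 233, - 34, 507] 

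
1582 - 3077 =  - 1495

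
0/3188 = 0 = 0.00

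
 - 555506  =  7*(  -  79358)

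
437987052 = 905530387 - 467543335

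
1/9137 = 1/9137 = 0.00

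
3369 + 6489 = 9858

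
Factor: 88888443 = 3^1* 7^1 * 127^1 * 33329^1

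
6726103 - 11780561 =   -  5054458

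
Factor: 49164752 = 2^4*7^1 *13^1*33767^1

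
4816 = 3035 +1781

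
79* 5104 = 403216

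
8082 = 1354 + 6728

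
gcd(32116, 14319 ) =37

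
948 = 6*158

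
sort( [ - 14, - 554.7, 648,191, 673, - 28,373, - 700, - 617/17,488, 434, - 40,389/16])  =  [ - 700,  -  554.7, - 40 , - 617/17, - 28, - 14 , 389/16,  191 , 373,434,  488,648,673 ] 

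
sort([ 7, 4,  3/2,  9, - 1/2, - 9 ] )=[ - 9 , - 1/2, 3/2, 4, 7,9] 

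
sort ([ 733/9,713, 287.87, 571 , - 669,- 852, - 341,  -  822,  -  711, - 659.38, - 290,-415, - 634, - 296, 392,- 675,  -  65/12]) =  [ - 852, - 822,  -  711,  -  675, - 669, - 659.38, - 634, - 415,-341, - 296,  -  290,-65/12 , 733/9,287.87, 392 , 571, 713]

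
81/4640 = 81/4640 = 0.02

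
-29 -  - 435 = 406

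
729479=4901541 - 4172062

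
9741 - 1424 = 8317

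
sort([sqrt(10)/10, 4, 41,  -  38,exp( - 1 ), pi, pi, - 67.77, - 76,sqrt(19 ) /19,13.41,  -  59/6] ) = [ - 76,  -  67.77, - 38, - 59/6,sqrt(19)/19, sqrt( 10)/10, exp( - 1),pi , pi, 4, 13.41, 41]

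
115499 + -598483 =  - 482984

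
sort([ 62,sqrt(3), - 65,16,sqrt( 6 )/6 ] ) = [  -  65,sqrt(6) /6, sqrt( 3 ),  16,  62 ]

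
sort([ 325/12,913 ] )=[ 325/12, 913 ] 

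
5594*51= 285294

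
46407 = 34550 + 11857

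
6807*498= 3389886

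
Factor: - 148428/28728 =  - 2^( - 1)*3^ ( - 1)*31^1 = -31/6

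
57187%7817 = 2468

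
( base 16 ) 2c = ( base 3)1122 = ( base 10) 44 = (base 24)1k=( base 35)19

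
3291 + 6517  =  9808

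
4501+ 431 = 4932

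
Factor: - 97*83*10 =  - 2^1*5^1*83^1*97^1 =-80510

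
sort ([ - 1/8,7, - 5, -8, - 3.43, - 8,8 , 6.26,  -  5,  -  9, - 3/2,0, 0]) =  [ - 9,-8,-8 , - 5,  -  5, - 3.43,-3/2, - 1/8, 0, 0,6.26,7,8]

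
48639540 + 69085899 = 117725439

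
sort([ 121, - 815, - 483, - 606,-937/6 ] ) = [ - 815,-606, - 483, - 937/6,  121 ]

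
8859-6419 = 2440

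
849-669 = 180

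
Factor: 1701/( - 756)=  - 2^( - 2 )*3^2 = - 9/4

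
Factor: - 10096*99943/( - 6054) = 504512264/3027= 2^3*3^ ( - 1)*17^1*631^1*1009^( - 1 ) * 5879^1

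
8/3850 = 4/1925 = 0.00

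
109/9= 12  +  1/9 = 12.11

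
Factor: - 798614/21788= - 953/26  =  - 2^(-1 )*13^ ( - 1)*953^1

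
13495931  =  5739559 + 7756372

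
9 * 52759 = 474831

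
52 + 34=86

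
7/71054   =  7/71054=0.00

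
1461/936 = 1 + 175/312 = 1.56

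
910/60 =91/6  =  15.17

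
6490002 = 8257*786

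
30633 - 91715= -61082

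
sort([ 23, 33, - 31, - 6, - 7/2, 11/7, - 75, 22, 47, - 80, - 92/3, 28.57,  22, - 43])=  [ - 80, - 75,  -  43, - 31, - 92/3, - 6, - 7/2,  11/7, 22,22,23,28.57, 33, 47]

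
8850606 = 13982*633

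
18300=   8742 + 9558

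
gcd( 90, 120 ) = 30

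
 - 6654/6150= - 1109/1025 = -1.08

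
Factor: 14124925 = 5^2 *564997^1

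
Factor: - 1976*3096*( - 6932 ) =2^8*3^2*13^1*19^1*43^1*1733^1 = 42407868672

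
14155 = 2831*5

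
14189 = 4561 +9628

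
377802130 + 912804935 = 1290607065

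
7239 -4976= 2263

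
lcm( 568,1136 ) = 1136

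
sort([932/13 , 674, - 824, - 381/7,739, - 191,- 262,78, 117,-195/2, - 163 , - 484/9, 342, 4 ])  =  [-824, - 262,-191, - 163,-195/2, - 381/7, - 484/9,  4, 932/13 , 78, 117,  342,674,739]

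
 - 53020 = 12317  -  65337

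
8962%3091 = 2780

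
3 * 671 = 2013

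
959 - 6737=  - 5778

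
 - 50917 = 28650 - 79567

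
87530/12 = 7294 + 1/6 = 7294.17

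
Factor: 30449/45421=53^( - 1)*857^(-1 )*30449^1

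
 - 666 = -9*74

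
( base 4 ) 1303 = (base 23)50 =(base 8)163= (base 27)47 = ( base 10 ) 115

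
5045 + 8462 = 13507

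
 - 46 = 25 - 71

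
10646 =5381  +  5265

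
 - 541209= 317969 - 859178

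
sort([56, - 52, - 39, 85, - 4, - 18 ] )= [ - 52, - 39, - 18, - 4, 56, 85 ] 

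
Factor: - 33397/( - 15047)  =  7^1 * 13^1*41^(- 1) = 91/41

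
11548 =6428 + 5120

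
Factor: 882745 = 5^1*176549^1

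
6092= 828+5264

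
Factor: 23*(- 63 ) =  - 1449 = - 3^2*7^1*23^1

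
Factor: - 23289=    - 3^1*7^1*1109^1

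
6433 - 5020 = 1413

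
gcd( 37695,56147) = 7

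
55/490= 11/98 = 0.11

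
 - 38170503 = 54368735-92539238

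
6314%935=704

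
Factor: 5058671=89^1* 113^1*503^1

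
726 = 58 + 668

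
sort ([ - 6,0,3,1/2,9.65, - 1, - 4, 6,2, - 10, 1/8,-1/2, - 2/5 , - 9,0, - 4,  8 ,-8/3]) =[ - 10, - 9, - 6, - 4, - 4, -8/3, - 1,- 1/2, - 2/5,0,0, 1/8,1/2,2,3,6, 8,9.65] 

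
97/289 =97/289 = 0.34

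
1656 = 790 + 866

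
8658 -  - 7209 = 15867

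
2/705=2/705  =  0.00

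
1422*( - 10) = -14220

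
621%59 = 31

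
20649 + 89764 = 110413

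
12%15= 12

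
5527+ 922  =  6449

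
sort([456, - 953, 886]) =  [ - 953, 456,886]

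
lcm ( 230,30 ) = 690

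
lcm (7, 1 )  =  7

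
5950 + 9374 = 15324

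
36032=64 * 563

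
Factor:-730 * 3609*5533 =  - 14577075810=-2^1*3^2*5^1*11^1*73^1*401^1 *503^1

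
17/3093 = 17/3093 =0.01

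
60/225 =4/15 = 0.27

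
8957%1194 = 599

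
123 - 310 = -187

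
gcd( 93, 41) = 1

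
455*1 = 455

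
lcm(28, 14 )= 28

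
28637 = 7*4091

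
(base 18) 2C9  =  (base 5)11443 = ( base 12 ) 609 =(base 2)1101101001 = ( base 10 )873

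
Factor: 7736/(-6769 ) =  - 8/7 = -  2^3*7^(  -  1)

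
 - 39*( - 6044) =235716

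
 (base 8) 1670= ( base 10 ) 952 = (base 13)583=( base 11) 796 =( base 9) 1267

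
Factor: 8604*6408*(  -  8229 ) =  - 2^5*3^5*13^1*89^1*211^1*239^1  =  -453701240928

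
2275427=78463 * 29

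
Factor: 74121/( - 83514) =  - 797/898 = - 2^(-1)*449^(-1) * 797^1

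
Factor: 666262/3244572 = 2^( - 1)*3^( - 2 )*90127^ (-1 )*333131^1 = 333131/1622286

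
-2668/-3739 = 2668/3739 = 0.71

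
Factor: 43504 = 2^4*2719^1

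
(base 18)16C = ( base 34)d2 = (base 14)23A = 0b110111100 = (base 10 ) 444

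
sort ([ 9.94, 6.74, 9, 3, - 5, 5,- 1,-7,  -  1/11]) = [ - 7, - 5, - 1, - 1/11, 3, 5 , 6.74,9,9.94]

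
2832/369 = 944/123 = 7.67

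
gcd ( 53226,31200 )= 6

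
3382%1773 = 1609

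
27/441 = 3/49 = 0.06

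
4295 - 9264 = -4969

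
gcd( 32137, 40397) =7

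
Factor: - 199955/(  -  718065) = 203/729 =3^( - 6)*7^1*29^1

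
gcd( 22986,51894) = 18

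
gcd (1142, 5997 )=1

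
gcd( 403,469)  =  1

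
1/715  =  1/715 = 0.00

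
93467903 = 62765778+30702125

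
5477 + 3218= 8695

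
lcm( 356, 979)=3916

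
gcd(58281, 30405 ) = 3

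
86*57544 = 4948784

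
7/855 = 7/855=0.01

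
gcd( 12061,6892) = 1723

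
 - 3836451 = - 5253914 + 1417463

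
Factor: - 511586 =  -2^1* 229^1 * 1117^1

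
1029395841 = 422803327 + 606592514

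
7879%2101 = 1576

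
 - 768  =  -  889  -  -121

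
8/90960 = 1/11370 = 0.00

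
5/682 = 5/682 = 0.01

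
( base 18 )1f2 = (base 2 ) 1001010100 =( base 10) 596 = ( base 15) 29B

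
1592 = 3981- 2389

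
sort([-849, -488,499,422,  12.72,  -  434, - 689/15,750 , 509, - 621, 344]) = [-849 ,-621 , - 488, -434, - 689/15, 12.72,344, 422,499,509,750]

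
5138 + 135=5273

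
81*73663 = 5966703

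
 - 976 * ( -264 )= 257664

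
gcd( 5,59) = 1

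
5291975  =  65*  81415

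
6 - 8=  - 2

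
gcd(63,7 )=7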